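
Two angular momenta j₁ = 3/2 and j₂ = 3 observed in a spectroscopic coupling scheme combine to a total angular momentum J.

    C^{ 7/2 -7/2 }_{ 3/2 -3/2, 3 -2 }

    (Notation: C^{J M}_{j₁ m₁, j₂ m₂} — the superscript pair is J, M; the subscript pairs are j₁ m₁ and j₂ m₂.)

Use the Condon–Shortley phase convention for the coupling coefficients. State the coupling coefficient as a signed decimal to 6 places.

j₁+j₂−J=1  J+j₁−j₂=2  J−j₁+j₂=5  j₁+j₂+J+1=9
(j₁±m₁, j₂±m₂, J±M) = (0,3,1,5,0,7)
P² = 19200
sum k=1..1:
  [1] −1/240 = -1/240
S = -1/240
C² = P²·S² = 1/3 ; C = -0.577350

-0.577350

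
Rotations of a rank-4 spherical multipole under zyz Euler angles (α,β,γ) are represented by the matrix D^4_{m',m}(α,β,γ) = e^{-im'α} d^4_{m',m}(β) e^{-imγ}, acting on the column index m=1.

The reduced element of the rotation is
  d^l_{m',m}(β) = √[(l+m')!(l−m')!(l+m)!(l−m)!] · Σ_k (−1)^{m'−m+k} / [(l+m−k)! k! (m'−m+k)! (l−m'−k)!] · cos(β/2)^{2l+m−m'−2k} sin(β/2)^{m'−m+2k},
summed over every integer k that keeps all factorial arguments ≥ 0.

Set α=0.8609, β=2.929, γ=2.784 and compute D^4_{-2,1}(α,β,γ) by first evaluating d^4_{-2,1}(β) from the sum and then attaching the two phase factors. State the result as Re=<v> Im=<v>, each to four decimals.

Re=0.1988 Im=-0.3565

First d^4_{-2,1}(β=2.9290), then the phase factors e^{-i(-2)α} and e^{-i(1)γ}:
With c≡cos(β/2)=0.106096 and s≡sin(β/2)=0.994356, N=[2·720·120·6]^{1/2}=1018.233765
k: max(0,(1)−(-2))=3 … min(4+(1),4−(-2))=5
  k=3: (−1)^0·1018.2338/(72)·0.1061^5·0.9944^3 = +0.000187
  k=4: (−1)^1·1018.2338/(48)·0.1061^3·0.9944^5 = -0.024627
  k=5: (−1)^2·1018.2338/(240)·0.1061^1·0.9944^7 = +0.432643
d^4_{-2,1}(2.9290) = +0.000187 -0.024627 +0.432643 = +0.408202
Phases: e^{-i·(-2)·0.8609}=-0.150430+0.988621i, e^{-i·(1)·2.7840}=-0.936742-0.350020i ⇒ D=+0.198775-0.356536i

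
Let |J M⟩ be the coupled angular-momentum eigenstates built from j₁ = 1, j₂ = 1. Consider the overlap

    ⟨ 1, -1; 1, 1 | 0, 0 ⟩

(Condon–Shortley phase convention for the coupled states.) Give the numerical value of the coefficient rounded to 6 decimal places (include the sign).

+0.577350

j₁+j₂−J=2  J+j₁−j₂=0  J−j₁+j₂=0  j₁+j₂+J+1=3
(j₁±m₁, j₂±m₂, J±M) = (0,2,2,0,0,0)
P² = 4/3
sum k=2..2:
  [2] +1/2 = 1/2
S = 1/2
C² = P²·S² = 1/3 ; C = +0.577350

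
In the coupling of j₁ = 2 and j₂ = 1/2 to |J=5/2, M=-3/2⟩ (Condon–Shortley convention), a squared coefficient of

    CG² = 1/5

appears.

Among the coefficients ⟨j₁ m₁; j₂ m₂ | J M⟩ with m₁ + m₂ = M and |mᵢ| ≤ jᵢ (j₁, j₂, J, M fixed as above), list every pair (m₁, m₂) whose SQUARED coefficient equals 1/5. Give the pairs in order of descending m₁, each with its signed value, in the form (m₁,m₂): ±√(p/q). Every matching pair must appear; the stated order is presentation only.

(-2,1/2): +√(1/5)

Admissible pairs with m₁+m₂ = M = -3/2: (-2,1/2), (-1,-1/2)
  (m₁,m₂)=(-1,-1/2): CG² = 4/5, CG = +√(4/5)
  (m₁,m₂)=(-2,1/2): CG² = 1/5, CG = +√(1/5)   ← matches the target
Pairs with CG² = 1/5: (-2,1/2): +√(1/5)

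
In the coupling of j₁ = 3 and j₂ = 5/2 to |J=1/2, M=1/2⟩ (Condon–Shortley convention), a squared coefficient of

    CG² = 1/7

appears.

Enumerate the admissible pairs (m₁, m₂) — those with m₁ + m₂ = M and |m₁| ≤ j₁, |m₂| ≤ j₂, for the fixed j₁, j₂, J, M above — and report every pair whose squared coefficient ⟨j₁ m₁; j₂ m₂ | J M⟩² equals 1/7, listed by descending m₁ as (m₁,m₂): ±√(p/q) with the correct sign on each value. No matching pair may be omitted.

Admissible pairs with m₁+m₂ = M = 1/2: (-2,5/2), (-1,3/2), (0,1/2), (1,-1/2), (2,-3/2), (3,-5/2)
  (m₁,m₂)=(3,-5/2): CG² = 2/7, CG = +√(2/7)
  (m₁,m₂)=(2,-3/2): CG² = 5/21, CG = −√(5/21)
  (m₁,m₂)=(1,-1/2): CG² = 4/21, CG = +√(4/21)
  (m₁,m₂)=(0,1/2): CG² = 1/7, CG = −√(1/7)   ← matches the target
  (m₁,m₂)=(-1,3/2): CG² = 2/21, CG = +√(2/21)
  (m₁,m₂)=(-2,5/2): CG² = 1/21, CG = −√(1/21)
Pairs with CG² = 1/7: (0,1/2): −√(1/7)

(0,1/2): −√(1/7)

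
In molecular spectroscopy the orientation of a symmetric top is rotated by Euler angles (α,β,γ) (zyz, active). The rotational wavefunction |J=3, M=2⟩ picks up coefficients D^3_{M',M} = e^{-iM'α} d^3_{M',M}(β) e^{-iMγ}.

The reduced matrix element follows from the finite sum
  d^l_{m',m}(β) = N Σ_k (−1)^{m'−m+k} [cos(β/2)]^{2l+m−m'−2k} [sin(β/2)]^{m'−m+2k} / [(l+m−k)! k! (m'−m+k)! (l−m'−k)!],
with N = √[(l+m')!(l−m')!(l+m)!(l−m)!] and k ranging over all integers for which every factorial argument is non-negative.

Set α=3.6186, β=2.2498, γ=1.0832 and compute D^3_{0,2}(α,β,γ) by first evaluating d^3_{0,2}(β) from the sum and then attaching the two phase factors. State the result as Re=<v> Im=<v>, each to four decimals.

Split into d^3_{0,2}(β=2.2498) × two z-phases.
With c≡cos(β/2)=0.431267 and s≡sin(β/2)=0.902224, N=[6·6·120·1]^{1/2}=65.726707
The bounds max(0,m−m')=2 and min(l+m,l−m')=3 give 2 terms
  k=2: (−1)^0·65.7267/(12)·0.4313^4·0.9022^2 = +0.154232
  k=3: (−1)^1·65.7267/(12)·0.4313^2·0.9022^4 = -0.675011
d^3_{0,2}(2.2498) = +0.154232 -0.675011 = -0.520779
D = (+1.000000+0.000000i)·(-0.520779)·(-0.561009-0.827810i) = +0.292162+0.431106i

Re=0.2922 Im=0.4311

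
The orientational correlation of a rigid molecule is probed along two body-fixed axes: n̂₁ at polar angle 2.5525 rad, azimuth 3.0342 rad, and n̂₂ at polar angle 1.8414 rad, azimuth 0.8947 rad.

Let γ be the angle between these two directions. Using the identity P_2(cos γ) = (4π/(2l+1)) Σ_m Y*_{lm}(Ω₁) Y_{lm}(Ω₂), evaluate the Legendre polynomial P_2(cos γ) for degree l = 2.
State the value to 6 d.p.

-0.493452

Addition theorem: P_2(cos γ) = (4π/5) Σ_m Y*_{lm}(Ω₁) Y_{lm}(Ω₂), m = −2…2:
  m=-2: Y*=0.11650 - 0.02542j  Y=-0.07778 - 0.35014j  product -0.01796 - 0.03881j
  m=-1: Y*=0.35483 - 0.03825j  Y=-0.12452 + 0.15522j  product -0.03825 + 0.05984j
  m=+0: Y*=0.33870 + 0.00000j  Y=-0.24778 + 0.00000j  product -0.08392 + 0.00000j
  m=+1: Y*=-0.35483 - 0.03825j  Y=0.12452 + 0.15522j  product -0.03825 - 0.05984j
  m=+2: Y*=0.11650 + 0.02542j  Y=-0.07778 + 0.35014j  product -0.01796 + 0.03881j
Total Σ_m = -0.19634 + 0.00000j. Multiply by 2.513274: -0.49345 + 0.00000j. P_2(cos γ) = -0.493452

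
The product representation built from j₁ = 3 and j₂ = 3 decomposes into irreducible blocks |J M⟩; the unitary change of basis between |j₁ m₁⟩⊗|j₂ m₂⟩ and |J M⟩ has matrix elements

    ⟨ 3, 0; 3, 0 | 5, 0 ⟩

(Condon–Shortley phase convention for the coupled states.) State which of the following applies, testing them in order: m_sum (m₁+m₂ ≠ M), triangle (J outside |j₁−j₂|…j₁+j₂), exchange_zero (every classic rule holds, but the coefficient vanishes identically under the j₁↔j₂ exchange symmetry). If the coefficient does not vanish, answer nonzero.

m-sum: m₁+m₂ = 0+0 = 0, M = 0  ✓
triangle: |j₁−j₂| = 0 ≤ J = 5 ≤ j₁+j₂ = 6  ✓
exchange: j₁=j₂ and m₁=m₂, and (−1)^(j₁+j₂−J) = (−1)^1 = −1 forces ⟨j₁m₁;j₂m₂|JM⟩ = −⟨j₂m₂;j₁m₁|JM⟩ = −⟨j₁m₁;j₂m₂|JM⟩ ⇒ the coefficient vanishes identically
Racah sum check: Σ_k collapses to 0 ⇒ CG = 0

exchange_zero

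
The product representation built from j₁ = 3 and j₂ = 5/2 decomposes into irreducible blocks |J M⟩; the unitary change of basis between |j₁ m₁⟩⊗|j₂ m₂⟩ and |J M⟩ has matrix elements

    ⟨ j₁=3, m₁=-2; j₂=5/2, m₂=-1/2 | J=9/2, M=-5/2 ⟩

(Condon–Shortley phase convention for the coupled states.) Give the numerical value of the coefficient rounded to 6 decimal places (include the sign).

j₁+j₂−J=1  J+j₁−j₂=5  J−j₁+j₂=4  j₁+j₂+J+1=11
(j₁±m₁, j₂±m₂, J±M) = (1,5,2,3,2,7)
P² = 115200/11
sum k=0..1:
  [0] +1/480 = 1/480
  [1] −1/144 = -1/144
S = -7/1440
C² = P²·S² = 49/198 ; C = -0.497468

−√(49/198) = -0.497468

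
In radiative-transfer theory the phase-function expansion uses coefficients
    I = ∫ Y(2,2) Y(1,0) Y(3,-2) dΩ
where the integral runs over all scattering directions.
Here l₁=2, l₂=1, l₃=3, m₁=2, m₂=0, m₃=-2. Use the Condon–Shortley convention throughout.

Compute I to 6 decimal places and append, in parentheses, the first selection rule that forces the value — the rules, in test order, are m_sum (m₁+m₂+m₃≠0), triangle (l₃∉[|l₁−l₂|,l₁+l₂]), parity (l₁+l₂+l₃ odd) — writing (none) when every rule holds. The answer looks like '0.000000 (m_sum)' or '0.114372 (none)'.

0.184674 (none)

Rules hold: Σm=0, L=6 even, 1≤3≤3.
N = 5·3·7 = 105
Δ = 0!·4!·2!/7! = 1/105
Racah Σ t=0..0: t=0:+1/4 = 1/4
⇒ 3j(2 1 3; 0 0 0)² = 3/35, sgn -1
Racah Σ t=0..0: t=0:+1/24 = 1/24
⇒ 3j(2 1 3; 2 0 -2)² = 1/21, sgn -1
4πI² = N·(3j₀)²·(3jₘ)² = 3/7
I = +1·√(0.428571/4π) = 0.18467439
No selection rule forces the value: the integral is nonzero (none).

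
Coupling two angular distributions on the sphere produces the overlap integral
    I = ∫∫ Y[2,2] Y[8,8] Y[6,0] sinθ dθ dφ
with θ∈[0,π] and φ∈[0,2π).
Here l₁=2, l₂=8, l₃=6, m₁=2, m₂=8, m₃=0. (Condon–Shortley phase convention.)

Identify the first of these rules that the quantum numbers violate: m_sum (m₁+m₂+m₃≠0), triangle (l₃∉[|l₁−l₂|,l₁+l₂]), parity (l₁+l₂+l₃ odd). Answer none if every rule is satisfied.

m_sum

m₁+m₂+m₃ = 2 + 8 + 0 = 10  ✗
triangle: |2−8|=6 ≤ l₃=6 ≤ 2+8=10
parity: l₁+l₂+l₃ = 16 is even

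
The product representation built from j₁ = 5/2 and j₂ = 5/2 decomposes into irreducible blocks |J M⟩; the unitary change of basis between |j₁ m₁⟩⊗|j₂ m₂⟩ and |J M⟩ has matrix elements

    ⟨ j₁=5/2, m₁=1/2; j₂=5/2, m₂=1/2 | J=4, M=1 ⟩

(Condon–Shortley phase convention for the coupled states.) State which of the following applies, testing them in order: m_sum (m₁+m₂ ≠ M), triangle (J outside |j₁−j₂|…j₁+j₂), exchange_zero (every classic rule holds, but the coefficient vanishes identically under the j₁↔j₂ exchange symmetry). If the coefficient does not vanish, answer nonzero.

exchange_zero

m-sum: m₁+m₂ = 1/2+1/2 = 1, M = 1  ✓
triangle: |j₁−j₂| = 0 ≤ J = 4 ≤ j₁+j₂ = 5  ✓
exchange: j₁=j₂ and m₁=m₂, and (−1)^(j₁+j₂−J) = (−1)^1 = −1 forces ⟨j₁m₁;j₂m₂|JM⟩ = −⟨j₂m₂;j₁m₁|JM⟩ = −⟨j₁m₁;j₂m₂|JM⟩ ⇒ the coefficient vanishes identically
Racah sum check: Σ_k collapses to 0 ⇒ CG = 0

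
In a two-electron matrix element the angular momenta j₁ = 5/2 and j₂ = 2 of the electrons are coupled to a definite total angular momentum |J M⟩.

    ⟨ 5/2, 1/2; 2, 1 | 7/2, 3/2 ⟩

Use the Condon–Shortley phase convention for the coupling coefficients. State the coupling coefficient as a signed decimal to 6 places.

j₁+j₂−J=1  J+j₁−j₂=4  J−j₁+j₂=3  j₁+j₂+J+1=9
(j₁±m₁, j₂±m₂, J±M) = (3,2,3,1,5,2)
P² = 384/7
sum k=0..1:
  [0] +1/24 = 1/24
  [1] −1/12 = -1/12
S = -1/24
C² = P²·S² = 2/21 ; C = -0.308607

-0.308607  (= −√(2/21))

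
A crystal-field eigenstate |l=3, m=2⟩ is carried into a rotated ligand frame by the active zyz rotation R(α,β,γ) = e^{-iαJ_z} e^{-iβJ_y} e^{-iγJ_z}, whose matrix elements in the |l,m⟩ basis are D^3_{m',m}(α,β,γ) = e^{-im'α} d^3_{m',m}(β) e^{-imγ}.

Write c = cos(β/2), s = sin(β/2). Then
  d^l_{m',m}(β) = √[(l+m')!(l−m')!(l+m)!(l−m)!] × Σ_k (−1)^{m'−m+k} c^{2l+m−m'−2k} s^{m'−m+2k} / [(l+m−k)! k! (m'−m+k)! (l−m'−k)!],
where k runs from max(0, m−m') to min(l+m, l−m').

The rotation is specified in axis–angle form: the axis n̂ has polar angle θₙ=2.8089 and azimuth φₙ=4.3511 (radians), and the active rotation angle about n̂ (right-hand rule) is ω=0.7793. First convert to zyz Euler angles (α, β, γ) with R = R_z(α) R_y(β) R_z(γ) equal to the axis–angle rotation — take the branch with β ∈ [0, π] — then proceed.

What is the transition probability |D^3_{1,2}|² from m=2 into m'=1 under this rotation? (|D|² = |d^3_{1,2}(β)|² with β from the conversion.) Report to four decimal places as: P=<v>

Axis–angle → zyz. n̂ = (sinθₙcosφₙ, sinθₙsinφₙ, cosθₙ) = (-0.115443, -0.305505, -0.945166), ω = 0.7793.
R = I cosω + sinω [n̂]ₓ + (1−cosω) n̂n̂ᵀ gives
  R = [+0.715252, +0.674424, -0.183214; -0.654067, +0.738341, +0.164464; +0.246193, +0.002201, +0.969218]
β = atan2(√(R₁₃²+R₂₃²), R₃₃) = 0.248760; α = atan2(R₂₃, R₁₃) mod 2π = 2.410073; γ = atan2(R₃₂, −R₃₁) mod 2π = 3.132651
D^3_{1,2}(2.4101,0.2488,3.1327) = e^{-i·1·2.4101}·d^3_{1,2}(0.2488)·e^{-i·2·3.1327}. Compute d first:
c=cos(0.248760/2)=0.992275, s=sin(0.248760/2)=0.124060; N=√[24·2·120·1]=75.894664
Admissible k: 1..2 (factorial args all ≥0)
  k=1: (−1)^0·75.8947/(24)·0.9923^5·0.1241^1 = +0.377390
  k=2: (−1)^1·75.8947/(12)·0.9923^3·0.1241^3 = -0.011798
d^3_{1,2}(0.2488) = +0.377390 -0.011798 = +0.365592
|D^3_{1,2}|² = |d^3_{1,2}(β)|² = (+0.365592)² = 0.133657 (the z-rotation phases have unit modulus)

P=0.1337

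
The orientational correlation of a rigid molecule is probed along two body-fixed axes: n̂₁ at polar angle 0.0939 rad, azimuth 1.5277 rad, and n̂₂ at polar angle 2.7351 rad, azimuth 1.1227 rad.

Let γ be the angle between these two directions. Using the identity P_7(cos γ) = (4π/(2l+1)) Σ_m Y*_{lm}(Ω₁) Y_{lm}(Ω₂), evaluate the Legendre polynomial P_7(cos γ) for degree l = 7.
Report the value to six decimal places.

Expand P_7 via completeness: Σ_{m} conj(Y_{7,m}) at Ω₁ times Y_{7,m} at Ω₂ —
  [-7]  conj(Y_{7,-7})(Ω₁) = (-0.000000, -0.000000) ; Y_{7,-7}(Ω₂) = (-0.000004, -0.000755) ; Δ = (-0.000000, 0.000000)
  [-6]  conj(Y_{7,-6})(Ω₁) = (-0.000001, 0.000000) ; Y_{7,-6}(Ω₂) = (-0.005904, 0.002874) ; Δ = (0.000000, -0.000000)
  [-5]  conj(Y_{7,-5})(Ω₁) = (0.000007, 0.000031) ; Y_{7,-5}(Ω₂) = (0.027710, 0.021939) ; Δ = (-0.000000, 0.000001)
  [-4]  conj(Y_{7,-4})(Ω₁) = (0.000550, -0.000096) ; Y_{7,-4}(Ω₂) = (0.028848, -0.128050) ; Δ = (0.000004, -0.000073)
  [-3]  conj(Y_{7,-3})(Ω₁) = (-0.000918, -0.007061) ; Y_{7,-3}(Ω₂) = (-0.327206, 0.075409) ; Δ = (0.000833, 0.002241)
  [-2]  conj(Y_{7,-2})(Ω₁) = (-0.063392, 0.005478) ; Y_{7,-2}(Ω₂) = (0.336500, 0.420743) ; Δ = (-0.023636, -0.024829)
  [-1]  conj(Y_{7,-1})(Ω₁) = (0.015549, 0.360578) ; Y_{7,-1}(Ω₂) = (0.155171, -0.322795) ; Δ = (0.118806, 0.050932)
  [+0]  conj(Y_{7,0})(Ω₁) = (0.961741, -0.000000) ; Y_{7,0}(Ω₂) = (0.306682, 0.000000) ; Δ = (0.294949, 0.000000)
  [+1]  conj(Y_{7,1})(Ω₁) = (-0.015549, 0.360578) ; Y_{7,1}(Ω₂) = (-0.155171, -0.322795) ; Δ = (0.118806, -0.050932)
  [+2]  conj(Y_{7,2})(Ω₁) = (-0.063392, -0.005478) ; Y_{7,2}(Ω₂) = (0.336500, -0.420743) ; Δ = (-0.023636, 0.024829)
  [+3]  conj(Y_{7,3})(Ω₁) = (0.000918, -0.007061) ; Y_{7,3}(Ω₂) = (0.327206, 0.075409) ; Δ = (0.000833, -0.002241)
  [+4]  conj(Y_{7,4})(Ω₁) = (0.000550, 0.000096) ; Y_{7,4}(Ω₂) = (0.028848, 0.128050) ; Δ = (0.000004, 0.000073)
  [+5]  conj(Y_{7,5})(Ω₁) = (-0.000007, 0.000031) ; Y_{7,5}(Ω₂) = (-0.027710, 0.021939) ; Δ = (-0.000000, -0.000001)
  [+6]  conj(Y_{7,6})(Ω₁) = (-0.000001, -0.000000) ; Y_{7,6}(Ω₂) = (-0.005904, -0.002874) ; Δ = (0.000000, 0.000000)
  [+7]  conj(Y_{7,7})(Ω₁) = (0.000000, -0.000000) ; Y_{7,7}(Ω₂) = (0.000004, -0.000755) ; Δ = (-0.000000, -0.000000)
Σ over m = (0.486960, 0.000000); ×(4π/15) → (0.407955, 0.000000). Real part: 0.407955

0.407955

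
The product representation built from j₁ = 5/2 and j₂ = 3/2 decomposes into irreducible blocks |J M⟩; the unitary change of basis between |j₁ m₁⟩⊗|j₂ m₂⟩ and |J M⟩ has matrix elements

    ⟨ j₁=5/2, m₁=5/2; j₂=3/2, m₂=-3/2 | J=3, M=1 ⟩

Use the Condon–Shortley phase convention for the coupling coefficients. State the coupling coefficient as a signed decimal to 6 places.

j₁+j₂−J=1  J+j₁−j₂=4  J−j₁+j₂=2  j₁+j₂+J+1=8
(j₁±m₁, j₂±m₂, J±M) = (5,0,0,3,4,2)
P² = 288
sum k=0..0:
  [0] +1/48 = 1/48
S = 1/48
C² = P²·S² = 1/8 ; C = +0.353553

+√(1/8) = +0.353553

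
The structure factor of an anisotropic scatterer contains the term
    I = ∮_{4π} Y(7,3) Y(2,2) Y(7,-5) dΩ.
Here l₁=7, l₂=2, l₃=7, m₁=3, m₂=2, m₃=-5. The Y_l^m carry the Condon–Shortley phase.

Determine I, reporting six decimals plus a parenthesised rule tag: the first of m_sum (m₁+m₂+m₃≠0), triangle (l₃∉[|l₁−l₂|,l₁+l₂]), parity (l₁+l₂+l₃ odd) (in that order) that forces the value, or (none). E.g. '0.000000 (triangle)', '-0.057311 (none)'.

Rules hold: Σm=0, L=16 even, 5≤7≤9.
N = 15·5·15 = 1125
Δ = 2!·12!·2!/17! = 1/185640
Racah Σ t=0..2: t=0:+1/2419200 t=1:−1/518400 t=2:+1/2419200 = -1/907200
⇒ 3j(7 2 7; 0 0 0)² = 56/3315, sgn +1
Racah Σ t=2..2: t=2:+1/29030400 = 1/29030400
⇒ 3j(7 2 7; 3 2 -5)² = 99/7735, sgn +1
4πI² = N·(3j₀)²·(3jₘ)² = 11880/48841
I = +1·√(0.243238/4π) = 0.13912687
No selection rule forces the value: the integral is nonzero (none).

0.139127 (none)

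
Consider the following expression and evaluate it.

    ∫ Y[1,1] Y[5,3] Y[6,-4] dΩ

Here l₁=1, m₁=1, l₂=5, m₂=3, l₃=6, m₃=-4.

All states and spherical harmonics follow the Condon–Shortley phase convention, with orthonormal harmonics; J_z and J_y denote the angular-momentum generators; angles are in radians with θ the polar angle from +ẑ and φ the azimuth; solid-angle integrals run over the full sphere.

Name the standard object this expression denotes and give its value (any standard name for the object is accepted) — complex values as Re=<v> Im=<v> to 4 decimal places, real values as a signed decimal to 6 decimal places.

Gaunt coefficient, +0.274090

This is a Gaunt coefficient — the integral of a triple product of spherical harmonics over the sphere.
Rules hold: Σm=0, L=12 even, 4≤6≤6.
N = 3·11·13 = 429
Δ = 0!·2!·10!/13! = 1/858
Racah Σ t=0..0: t=0:+1/14400 = 1/14400
⇒ 3j(1 5 6; 0 0 0)² = 6/143, sgn +1
Racah Σ t=0..0: t=0:+1/161280 = 1/161280
⇒ 3j(1 5 6; 1 3 -4)² = 15/286, sgn +1
4πI² = N·(3j₀)²·(3jₘ)² = 135/143
I = +1·√(0.944056/4π) = 0.27409047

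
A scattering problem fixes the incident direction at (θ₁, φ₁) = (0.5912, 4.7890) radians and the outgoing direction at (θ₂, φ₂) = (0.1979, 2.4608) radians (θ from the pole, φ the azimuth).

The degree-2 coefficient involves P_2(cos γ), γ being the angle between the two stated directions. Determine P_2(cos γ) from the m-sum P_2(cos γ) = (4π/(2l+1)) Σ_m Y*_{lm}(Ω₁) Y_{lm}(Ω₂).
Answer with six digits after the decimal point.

0.318693

Summing Y*_{l m}(θ₁,φ₁)·Y_{l m}(θ₂,φ₂) over m ∈ [−2, 2]; prefactor 4π/(2·2+1) = 2.513274:
  [-2]  conj(Y_{2,-2})(Ω₁) = -0.11859 - 0.01831j ; Y_{2,-2}(Ω₂) = 0.00310 + 0.01461j ; Δ = -0.00010 - 0.00179j
  [-1]  conj(Y_{2,-1})(Ω₁) = 0.02736 - 0.35645j ; Y_{2,-1}(Ω₂) = -0.11573 - 0.09374j ; Δ = -0.03658 + 0.03869j
  [+0]  conj(Y_{2,0})(Ω₁) = 0.33686 + 0.00000j ; Y_{2,0}(Ω₂) = 0.59421 + 0.00000j ; Δ = 0.20016 + 0.00000j
  [+1]  conj(Y_{2,1})(Ω₁) = -0.02736 - 0.35645j ; Y_{2,1}(Ω₂) = 0.11573 - 0.09374j ; Δ = -0.03658 - 0.03869j
  [+2]  conj(Y_{2,2})(Ω₁) = -0.11859 + 0.01831j ; Y_{2,2}(Ω₂) = 0.00310 - 0.01461j ; Δ = -0.00010 + 0.00179j
Total Σ_m = 0.12680 - 0.00000j. Multiply by 2.513274: 0.31869 - 0.00000j. P_2(cos γ) = 0.318693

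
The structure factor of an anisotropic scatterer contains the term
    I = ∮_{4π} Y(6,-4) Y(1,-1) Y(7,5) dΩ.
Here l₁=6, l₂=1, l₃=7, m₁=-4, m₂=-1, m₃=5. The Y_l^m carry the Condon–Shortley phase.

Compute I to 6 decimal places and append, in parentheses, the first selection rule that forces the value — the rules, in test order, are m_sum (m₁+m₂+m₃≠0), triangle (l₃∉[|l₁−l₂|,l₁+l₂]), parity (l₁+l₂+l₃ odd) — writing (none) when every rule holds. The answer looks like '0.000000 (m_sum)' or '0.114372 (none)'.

Rules hold: Σm=0, L=14 even, 5≤7≤7.
N = 13·3·15 = 585
Δ = 0!·12!·2!/15! = 1/1365
Racah Σ t=0..0: t=0:+1/518400 = 1/518400
⇒ 3j(6 1 7; 0 0 0)² = 7/195, sgn -1
Racah Σ t=0..0: t=0:+1/14515200 = 1/14515200
⇒ 3j(6 1 7; -4 -1 5)² = 22/455, sgn +1
4πI² = N·(3j₀)²·(3jₘ)² = 66/65
I = -1·√(1.01538/4π) = -0.28425647
No selection rule forces the value: the integral is nonzero (none).

-0.284256 (none)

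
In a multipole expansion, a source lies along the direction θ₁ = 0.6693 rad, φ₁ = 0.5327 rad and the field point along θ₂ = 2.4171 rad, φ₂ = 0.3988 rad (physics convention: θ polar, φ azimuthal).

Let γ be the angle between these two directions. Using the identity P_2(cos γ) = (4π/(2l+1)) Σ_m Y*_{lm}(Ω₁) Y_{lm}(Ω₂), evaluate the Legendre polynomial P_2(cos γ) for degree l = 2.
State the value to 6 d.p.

-0.451529

Term-by-term m-sum for l=2 (normalisation 4π/5 = 2.513274):
  m=-2: (+0.071990+0.130104i) × (+0.118501-0.121429i) = +0.024329+0.006676i  (running Σ = +0.024329+0.006676i)
  m=-1: (+0.323822+0.190909i) × (-0.353325+0.148884i) = -0.142837-0.019241i  (running Σ = -0.118508-0.012565i)
  m=0: (+0.266560-0.000000i) × (+0.215181+0.000000i) = +0.057359+0.000000i  (running Σ = -0.061149-0.012565i)
  m=1: (-0.323822+0.190909i) × (+0.353325+0.148884i) = -0.142837+0.019241i  (running Σ = -0.203987+0.006676i)
  m=2: (+0.071990-0.130104i) × (+0.118501+0.121429i) = +0.024329-0.006676i  (running Σ = -0.179658+0.000000i)
Σ over m = -0.179658+0.000000i; ×(4π/5) → -0.451529+0.000000i. Real part: -0.451529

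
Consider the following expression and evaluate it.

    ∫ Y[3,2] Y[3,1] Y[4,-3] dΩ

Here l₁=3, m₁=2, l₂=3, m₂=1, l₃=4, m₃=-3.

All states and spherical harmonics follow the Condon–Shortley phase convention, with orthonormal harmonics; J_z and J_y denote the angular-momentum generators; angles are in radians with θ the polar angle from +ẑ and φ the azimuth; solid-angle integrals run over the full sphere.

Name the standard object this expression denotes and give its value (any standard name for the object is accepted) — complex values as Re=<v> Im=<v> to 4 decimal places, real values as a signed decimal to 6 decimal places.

Gaunt coefficient, -0.095955

This is a Gaunt coefficient — the integral of a triple product of spherical harmonics over the sphere.
Checks pass: Σm=0; 10 even; l₃=4∈[0,6].
(2·3+1)(2·3+1)(2·4+1) = 441
Δ: 2! 4! 4! / 11! → 1/34650
sum: t=0:+1/72 t=1:−1/16 t=2:+1/72 = -5/144
3j²(3 3 4; 0 0 0) = Δ·Π!·Σ² = 2/77  (sign -1)
sum: t=0:+1/288 t=1:−1/144 = -1/288
3j²(3 3 4; 2 1 -3) = Δ·Π!·Σ² = 1/99  (sign +1)
combine: 4πI² = 441·2/77·1/99 = 14/121
take √, sign -1: I = -0.09595473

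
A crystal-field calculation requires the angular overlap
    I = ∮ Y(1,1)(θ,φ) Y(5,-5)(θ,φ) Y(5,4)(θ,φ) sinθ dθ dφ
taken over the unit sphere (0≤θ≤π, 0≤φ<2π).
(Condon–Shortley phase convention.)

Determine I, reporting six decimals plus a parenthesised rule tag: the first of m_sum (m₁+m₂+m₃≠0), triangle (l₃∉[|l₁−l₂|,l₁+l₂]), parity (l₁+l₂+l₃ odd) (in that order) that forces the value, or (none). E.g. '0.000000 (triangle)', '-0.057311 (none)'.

L=11 odd ⇒ parity kills the (l;000) factor ⇒ I = 0

0.000000 (parity)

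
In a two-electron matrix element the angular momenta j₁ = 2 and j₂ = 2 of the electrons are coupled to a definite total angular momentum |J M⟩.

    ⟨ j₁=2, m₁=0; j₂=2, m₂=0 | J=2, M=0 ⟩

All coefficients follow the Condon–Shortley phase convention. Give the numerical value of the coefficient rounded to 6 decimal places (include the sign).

-0.534522  (= −√(2/7))

triangle: 2!*2!*2!/7! = 8/5040
(j±m)!: 2!*2!*2!*2!*2!*2! = 64
prefactor² = (2J+1)*Δ*N² = 32/63
  k=0: +1/(0!*2!*2!*2!*0!*0!) = 1/8
  k=1: −1/(1!*1!*1!*1!*1!*1!) = -1
  k=2: +1/(2!*0!*0!*0!*2!*2!) = 1/8
Σ = -3/4  ⇒  CG² = 32/63*(-3/4)² = 2/7
CG = −√(2/7) = -0.534522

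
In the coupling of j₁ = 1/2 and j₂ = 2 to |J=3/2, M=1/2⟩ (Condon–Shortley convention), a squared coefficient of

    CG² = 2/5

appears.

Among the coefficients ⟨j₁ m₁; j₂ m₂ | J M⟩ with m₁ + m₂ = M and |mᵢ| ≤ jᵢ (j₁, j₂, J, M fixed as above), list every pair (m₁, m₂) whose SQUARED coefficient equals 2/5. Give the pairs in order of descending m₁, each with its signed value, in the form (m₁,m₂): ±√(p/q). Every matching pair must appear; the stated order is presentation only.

(1/2,0): +√(2/5)

Admissible pairs with m₁+m₂ = M = 1/2: (-1/2,1), (1/2,0)
  (m₁,m₂)=(1/2,0): CG² = 2/5, CG = +√(2/5)   ← matches the target
  (m₁,m₂)=(-1/2,1): CG² = 3/5, CG = −√(3/5)
Pairs with CG² = 2/5: (1/2,0): +√(2/5)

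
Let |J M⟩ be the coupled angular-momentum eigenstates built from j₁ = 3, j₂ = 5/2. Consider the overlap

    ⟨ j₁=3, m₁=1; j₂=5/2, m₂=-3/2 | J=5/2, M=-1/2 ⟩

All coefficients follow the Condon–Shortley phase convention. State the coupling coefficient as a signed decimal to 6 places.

-0.169031  (= −√(1/35))

√[6·3!3!2!/9! · 4!2!1!4!2!3!] = √(576/35)
  +(−1)^0/∏(0,3,2,1,1,1)! = 1/12  (running 1/12)
  +(−1)^1/∏(1,2,1,0,2,2)! = -1/8  (running -1/24)
⟨..|..⟩ = √(576/35)·(-1/24) = -0.169031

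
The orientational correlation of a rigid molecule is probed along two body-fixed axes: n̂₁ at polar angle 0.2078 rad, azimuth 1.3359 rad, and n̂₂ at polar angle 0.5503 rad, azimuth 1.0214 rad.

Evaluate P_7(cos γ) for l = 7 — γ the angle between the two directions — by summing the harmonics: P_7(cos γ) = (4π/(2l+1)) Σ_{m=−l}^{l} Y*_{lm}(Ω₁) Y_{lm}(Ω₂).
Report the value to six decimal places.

Addition theorem: P_7(cos γ) = (4π/15) Σ_m Y*_{lm}(Ω₁) Y_{lm}(Ω₂), m = −7…7:
  term(m=-7) = -0.00000 + 0.00000j   from Y*(Ω₁)=-0.00001 + 0.00000j, Y(Ω₂)=0.00346 - 0.00408j
  term(m=-6) = -0.00000 + 0.00000j   from Y*(Ω₁)=-0.00002 + 0.00014j, Y(Ω₂)=0.03223 + 0.00503j
  term(m=-5) = -0.00000 + 0.00019j   from Y*(Ω₁)=0.00145 + 0.00061j, Y(Ω₂)=0.04659 + 0.11187j
  term(m=-4) = 0.00114 + 0.00353j   from Y*(Ω₁)=0.00725 - 0.00992j, Y(Ω₂)=-0.17684 + 0.24418j
  term(m=-3) = 0.01953 + 0.02694j   from Y*(Ω₁)=-0.04462 - 0.05247j, Y(Ω₂)=-0.48160 - 0.03735j
  term(m=-2) = 0.08276 + 0.06021j   from Y*(Ω₁)=-0.23687 + 0.12026j, Y(Ω₂)=-0.17517 - 0.34313j
  term(m=-1) = -0.07247 - 0.02357j   from Y*(Ω₁)=0.14419 + 0.60253j, Y(Ω₂)=-0.06423 + 0.10490j
  term(m=+0) = -0.22651 + 0.00000j   from Y*(Ω₁)=0.52446 + 0.00000j, Y(Ω₂)=-0.43190 + 0.00000j
  term(m=+1) = -0.07247 + 0.02357j   from Y*(Ω₁)=-0.14419 + 0.60253j, Y(Ω₂)=0.06423 + 0.10490j
  term(m=+2) = 0.08276 - 0.06021j   from Y*(Ω₁)=-0.23687 - 0.12026j, Y(Ω₂)=-0.17517 + 0.34313j
  term(m=+3) = 0.01953 - 0.02694j   from Y*(Ω₁)=0.04462 - 0.05247j, Y(Ω₂)=0.48160 - 0.03735j
  term(m=+4) = 0.00114 - 0.00353j   from Y*(Ω₁)=0.00725 + 0.00992j, Y(Ω₂)=-0.17684 - 0.24418j
  term(m=+5) = -0.00000 - 0.00019j   from Y*(Ω₁)=-0.00145 + 0.00061j, Y(Ω₂)=-0.04659 + 0.11187j
  term(m=+6) = -0.00000 - 0.00000j   from Y*(Ω₁)=-0.00002 - 0.00014j, Y(Ω₂)=0.03223 - 0.00503j
  term(m=+7) = -0.00000 - 0.00000j   from Y*(Ω₁)=0.00001 + 0.00000j, Y(Ω₂)=-0.00346 - 0.00408j
Accumulated sum -0.16460 + 0.00000j; after 4π/(2l+1) scaling, -0.13790 + 0.00000j ⇒ P_7 = -0.137897

-0.137897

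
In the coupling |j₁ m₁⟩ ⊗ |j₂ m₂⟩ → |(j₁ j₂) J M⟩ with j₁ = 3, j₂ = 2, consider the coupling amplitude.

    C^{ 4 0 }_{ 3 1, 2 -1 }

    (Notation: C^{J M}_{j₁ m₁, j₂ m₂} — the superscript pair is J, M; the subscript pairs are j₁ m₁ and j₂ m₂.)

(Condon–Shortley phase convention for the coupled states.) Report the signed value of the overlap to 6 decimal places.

+0.597614  (= +√(5/14))

triangle: 1!·5!·3!/10! = 720/3628800
(j±m)!: 4!·2!·1!·3!·4!·4! = 165888
prefactor² = (2J+1)·Δ·N² = 10368/35
  k=0: +1/(0!·1!·2!·1!·3!·2!) = 1/24
  k=1: −1/(1!·0!·1!·0!·4!·3!) = -1/144
Σ = 5/144  ⇒  CG² = 10368/35·(5/144)² = 5/14
CG = +√(5/14) = +0.597614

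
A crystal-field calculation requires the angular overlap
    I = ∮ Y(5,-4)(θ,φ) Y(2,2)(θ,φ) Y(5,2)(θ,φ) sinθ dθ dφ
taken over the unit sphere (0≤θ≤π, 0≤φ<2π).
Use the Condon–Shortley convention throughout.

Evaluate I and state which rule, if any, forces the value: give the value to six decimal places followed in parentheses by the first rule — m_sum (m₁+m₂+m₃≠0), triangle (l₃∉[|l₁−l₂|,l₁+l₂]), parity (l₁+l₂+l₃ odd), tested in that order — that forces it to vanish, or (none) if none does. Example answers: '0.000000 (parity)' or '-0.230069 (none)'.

-0.137240 (none)

Checks pass: Σm=0; 12 even; l₃=5∈[3,7].
(2·5+1)(2·2+1)(2·5+1) = 605
Δ: 2! 8! 2! / 13! → 1/38610
sum: t=0:+1/2880 t=1:−1/576 t=2:+1/2880 = -1/960
3j²(5 2 5; 0 0 0) = Δ·Π!·Σ² = 10/429  (sign +1)
sum: t=2:+1/20160 = 1/20160
3j²(5 2 5; -4 2 2) = Δ·Π!·Σ² = 12/715  (sign -1)
combine: 4πI² = 605·10/429·12/715 = 40/169
take √, sign -1: I = -0.13724032
No selection rule forces the value: the integral is nonzero (none).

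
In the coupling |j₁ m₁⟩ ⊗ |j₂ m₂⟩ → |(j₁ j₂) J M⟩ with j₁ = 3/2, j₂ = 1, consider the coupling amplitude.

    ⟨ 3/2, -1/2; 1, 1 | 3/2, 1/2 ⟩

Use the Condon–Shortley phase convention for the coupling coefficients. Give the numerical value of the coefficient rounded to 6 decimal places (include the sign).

−√(8/15) = -0.730297

triangle: 1!·2!·1!/5! = 2/120
(j±m)!: 1!·2!·2!·0!·2!·1! = 8
prefactor² = (2J+1)·Δ·N² = 8/15
  k=1: −1/(1!·0!·1!·1!·1!·0!) = -1
Σ = -1  ⇒  CG² = 8/15·(-1)² = 8/15
CG = −√(8/15) = -0.730297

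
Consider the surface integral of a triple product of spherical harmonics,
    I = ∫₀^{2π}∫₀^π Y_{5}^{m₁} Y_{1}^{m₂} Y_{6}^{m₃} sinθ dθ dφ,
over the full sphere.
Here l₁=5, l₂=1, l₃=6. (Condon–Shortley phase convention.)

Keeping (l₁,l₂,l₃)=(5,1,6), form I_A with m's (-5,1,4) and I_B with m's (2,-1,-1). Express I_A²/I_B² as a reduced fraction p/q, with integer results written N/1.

1/10

Same 5,1,6: normalisation and zero-m 3j drop out of the ratio.
A: Δ: 0! 10! 2! / 13! → 1/858; sum: t=0:+1/7257600 = 1/7257600; 3j²(5 1 6; -5 1 4) = Δ·Π!·Σ² = 1/858  (sign +1)
B: Δ: 0! 10! 2! / 13! → 1/858; sum: t=0:+1/60480 = 1/60480; 3j²(5 1 6; 2 -1 -1) = Δ·Π!·Σ² = 5/429  (sign -1)
I_A²/I_B² = (1/858)/(5/429) = 1/10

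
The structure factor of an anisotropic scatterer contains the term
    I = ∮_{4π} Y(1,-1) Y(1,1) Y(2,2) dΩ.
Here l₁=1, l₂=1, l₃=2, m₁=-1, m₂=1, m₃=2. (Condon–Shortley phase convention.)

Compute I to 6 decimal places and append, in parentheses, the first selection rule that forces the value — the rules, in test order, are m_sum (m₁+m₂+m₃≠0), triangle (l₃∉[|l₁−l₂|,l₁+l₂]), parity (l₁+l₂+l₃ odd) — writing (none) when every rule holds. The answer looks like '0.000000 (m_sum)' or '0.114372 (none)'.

0.000000 (m_sum)

Σmᵢ = 2 ≠ 0, so the φ-integral vanishes; I = 0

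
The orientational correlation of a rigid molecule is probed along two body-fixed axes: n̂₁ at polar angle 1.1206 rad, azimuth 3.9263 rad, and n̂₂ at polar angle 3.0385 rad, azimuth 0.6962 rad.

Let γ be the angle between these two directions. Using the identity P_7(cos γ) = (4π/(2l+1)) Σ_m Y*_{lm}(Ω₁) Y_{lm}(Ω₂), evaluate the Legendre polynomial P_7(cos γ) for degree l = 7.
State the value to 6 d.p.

-0.267884

Term-by-term m-sum for l=7 (normalisation 4π/15 = 0.837758):
  m=-7: (-0.168771+0.170411i) × (+0.000000+0.000000i) = -0.000000-0.000000i  (running Σ = -0.000000-0.000000i)
  m=-6: (-0.001798-0.433709i) × (+0.000001-0.000002i) = -0.000001-0.000000i  (running Σ = -0.000001-0.000000i)
  m=-5: (+0.225142+0.223592i) × (-0.000047+0.000017i) = -0.000014-0.000007i  (running Σ = -0.000015-0.000007i)
  m=-4: (+0.112997-0.000312i) × (+0.000757+0.000282i) = +0.000086+0.000032i  (running Σ = +0.000070+0.000024i)
  m=-3: (-0.249004+0.250038i) × (-0.004636-0.008139i) = +0.003190+0.000867i  (running Σ = +0.003260+0.000892i)
  m=-2: (-0.000053-0.038710i) × (-0.013498+0.074860i) = +0.002899+0.000519i  (running Σ = +0.006158+0.001410i)
  m=-1: (-0.233062-0.232740i) × (+0.300160-0.250878i) = -0.128345-0.011389i  (running Σ = -0.122187-0.009979i)
  m=0: (+0.080557-0.000000i) × (-0.935864+0.000000i) = -0.075390+0.000000i  (running Σ = -0.197577-0.009979i)
  m=1: (+0.233062-0.232740i) × (-0.300160-0.250878i) = -0.128345+0.011389i  (running Σ = -0.325922+0.001410i)
  m=2: (-0.000053+0.038710i) × (-0.013498-0.074860i) = +0.002899-0.000519i  (running Σ = -0.323023+0.000892i)
  m=3: (+0.249004+0.250038i) × (+0.004636-0.008139i) = +0.003190-0.000867i  (running Σ = -0.319834+0.000024i)
  m=4: (+0.112997+0.000312i) × (+0.000757-0.000282i) = +0.000086-0.000032i  (running Σ = -0.319748-0.000007i)
  m=5: (-0.225142+0.223592i) × (+0.000047+0.000017i) = -0.000014+0.000007i  (running Σ = -0.319763-0.000000i)
  m=6: (-0.001798+0.433709i) × (+0.000001+0.000002i) = -0.000001+0.000000i  (running Σ = -0.319763-0.000000i)
  m=7: (+0.168771+0.170411i) × (-0.000000+0.000000i) = -0.000000+0.000000i  (running Σ = -0.319763+0.000000i)
Total Σ_m = -0.319763+0.000000i. Multiply by 0.837758: -0.267884+0.000000i. P_7(cos γ) = -0.267884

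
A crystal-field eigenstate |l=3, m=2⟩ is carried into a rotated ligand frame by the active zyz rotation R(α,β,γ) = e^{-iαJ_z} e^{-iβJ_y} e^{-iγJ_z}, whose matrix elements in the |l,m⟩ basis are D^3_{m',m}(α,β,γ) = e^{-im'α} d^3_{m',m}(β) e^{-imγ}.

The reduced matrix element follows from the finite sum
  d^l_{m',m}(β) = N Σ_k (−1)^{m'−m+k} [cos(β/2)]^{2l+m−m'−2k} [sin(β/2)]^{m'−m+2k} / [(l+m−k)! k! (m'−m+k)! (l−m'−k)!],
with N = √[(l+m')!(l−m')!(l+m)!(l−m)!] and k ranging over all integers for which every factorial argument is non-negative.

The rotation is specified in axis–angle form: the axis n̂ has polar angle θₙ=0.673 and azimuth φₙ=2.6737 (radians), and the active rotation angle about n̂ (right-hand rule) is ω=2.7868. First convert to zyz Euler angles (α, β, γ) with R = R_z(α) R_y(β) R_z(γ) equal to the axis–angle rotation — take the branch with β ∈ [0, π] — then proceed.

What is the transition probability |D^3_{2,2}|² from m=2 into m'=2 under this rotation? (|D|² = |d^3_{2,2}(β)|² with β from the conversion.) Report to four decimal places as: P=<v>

P=0.2395

Axis–angle → zyz. n̂ = (sinθₙcosφₙ, sinθₙsinφₙ, cosθₙ) = (-0.556339, +0.281128, +0.781955), ω = 2.7868.
R = I cosω + sinω [n̂]ₓ + (1−cosω) n̂n̂ᵀ gives
  R = [-0.337969, -0.574712, -0.745307; -0.031416, -0.784575, +0.619238; -0.940633, +0.232698, +0.247107]
β = atan2(√(R₁₃²+R₂₃²), R₃₃) = 1.321103; α = atan2(R₂₃, R₁₃) mod 2π = 2.448323; γ = atan2(R₃₂, −R₃₁) mod 2π = 0.242515
First d^3_{2,2}(β=1.3211), then the phase factors e^{-i(2)α} and e^{-i(2)γ}:
Half-angle: c=0.789654, s=0.613552. N=√(120·1·120·1)=120.000000
k: max(0,(2)−(2))=0 … min(3+(2),3−(2))=1
  k=0: (−1)^0·120.0000/(120)·0.7897^6·0.6136^0 = +0.242449
  k=1: (−1)^1·120.0000/(24)·0.7897^4·0.6136^2 = -0.731848
d^3_{2,2}(1.3211) = +0.242449 -0.731848 = -0.489398
|D^3_{2,2}|² = |d^3_{2,2}(β)|² = (-0.489398)² = 0.239511 (the z-rotation phases have unit modulus)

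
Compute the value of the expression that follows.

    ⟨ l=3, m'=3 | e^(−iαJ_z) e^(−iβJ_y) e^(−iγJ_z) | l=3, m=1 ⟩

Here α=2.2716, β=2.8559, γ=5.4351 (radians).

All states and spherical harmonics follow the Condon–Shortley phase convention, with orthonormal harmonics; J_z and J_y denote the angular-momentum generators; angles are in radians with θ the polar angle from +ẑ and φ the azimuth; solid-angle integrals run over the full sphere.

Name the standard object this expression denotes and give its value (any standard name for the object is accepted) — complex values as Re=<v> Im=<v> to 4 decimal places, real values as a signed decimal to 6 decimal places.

This is a Wigner D-matrix element — the rotation-matrix element ⟨l m'| R(α,β,γ) |l m⟩ in the angular-momentum basis.
Split into d^3_{3,1}(β=2.8559) × two z-phases.
With c≡cos(β/2)=0.142361 and s≡sin(β/2)=0.989815, N=[720·1·24·2]^{1/2}=185.903201
The bounds max(0,m−m')=0 and min(l+m,l−m')=0 give 1 term
  k=0: (−1)^2·185.9032/(48)·0.1424^4·0.9898^2 = +0.001559
d^3_{3,1}(2.8559) = +0.001559
Phases: e^{-i·(3)·2.2716}=+0.861990-0.506926i, e^{-i·(1)·5.4351}=+0.661420+0.750015i ⇒ D=+0.001481+0.000485i

Wigner D-matrix element, Re=0.0015 Im=0.0005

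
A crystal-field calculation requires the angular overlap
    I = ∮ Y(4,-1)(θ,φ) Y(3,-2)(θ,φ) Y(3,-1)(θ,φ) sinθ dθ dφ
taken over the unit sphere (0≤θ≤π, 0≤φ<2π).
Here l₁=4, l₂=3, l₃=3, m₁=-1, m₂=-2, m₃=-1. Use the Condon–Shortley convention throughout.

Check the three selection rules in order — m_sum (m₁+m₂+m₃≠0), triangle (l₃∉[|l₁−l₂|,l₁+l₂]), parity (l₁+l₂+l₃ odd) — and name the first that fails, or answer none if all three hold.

m₁+m₂+m₃ = -1 − 2 − 1 = -4  ✗
triangle: |4−3|=1 ≤ l₃=3 ≤ 4+3=7
parity: l₁+l₂+l₃ = 10 is even

m_sum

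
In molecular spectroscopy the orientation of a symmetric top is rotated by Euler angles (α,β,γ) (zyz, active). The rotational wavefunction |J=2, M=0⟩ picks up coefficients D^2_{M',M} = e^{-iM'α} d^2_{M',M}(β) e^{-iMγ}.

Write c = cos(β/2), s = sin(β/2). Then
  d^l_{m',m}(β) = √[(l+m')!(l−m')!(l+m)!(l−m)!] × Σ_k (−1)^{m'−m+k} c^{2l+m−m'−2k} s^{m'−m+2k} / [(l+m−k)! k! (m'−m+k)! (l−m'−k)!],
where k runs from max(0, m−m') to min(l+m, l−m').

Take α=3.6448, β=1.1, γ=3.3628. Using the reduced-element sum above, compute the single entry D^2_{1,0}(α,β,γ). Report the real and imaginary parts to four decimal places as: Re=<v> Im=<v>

Re=0.4337 Im=-0.2388

Split into d^2_{1,0}(β=1.1000) × two z-phases.
With c≡cos(β/2)=0.852525 and s≡sin(β/2)=0.522687, N=[6·1·2·2]^{1/2}=4.898979
The bounds max(0,m−m')=0 and min(l+m,l−m')=1 give 2 terms
  k=0: (−1)^1·4.8990/(2)·0.8525^3·0.5227^1 = -0.793301
  k=1: (−1)^2·4.8990/(2)·0.8525^1·0.5227^3 = +0.298200
d^2_{1,0}(1.1000) = -0.793301 +0.298200 = -0.495101
D = (-0.876040+0.482238i)·(-0.495101)·(+1.000000+0.000000i) = +0.433728-0.238756i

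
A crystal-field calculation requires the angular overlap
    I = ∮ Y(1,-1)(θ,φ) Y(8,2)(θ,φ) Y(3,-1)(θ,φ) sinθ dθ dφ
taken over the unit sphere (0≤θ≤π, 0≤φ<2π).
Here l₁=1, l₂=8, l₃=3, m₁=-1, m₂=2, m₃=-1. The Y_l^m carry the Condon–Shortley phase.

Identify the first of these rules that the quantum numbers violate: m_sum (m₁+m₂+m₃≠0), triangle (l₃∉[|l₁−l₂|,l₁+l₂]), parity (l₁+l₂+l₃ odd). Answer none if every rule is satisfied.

azimuthal sum: -1 + 2 − 1 = 0  ✓
l₃ must lie in [7,9]; have l₃=3  ✗
L = 1 + 8 + 3 = 12 (even)

triangle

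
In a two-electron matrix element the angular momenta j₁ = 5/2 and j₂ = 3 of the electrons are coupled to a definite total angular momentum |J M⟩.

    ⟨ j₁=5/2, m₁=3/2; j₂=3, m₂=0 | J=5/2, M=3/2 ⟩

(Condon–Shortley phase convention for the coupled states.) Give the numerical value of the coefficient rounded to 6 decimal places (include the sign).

j₁+j₂−J=3  J+j₁−j₂=2  J−j₁+j₂=3  j₁+j₂+J+1=9
(j₁±m₁, j₂±m₂, J±M) = (4,1,3,3,4,1)
P² = 864/35
sum k=0..1:
  [0] +1/36 = 1/36
  [1] −1/8 = -1/8
S = -7/72
C² = P²·S² = 7/30 ; C = -0.483046

−√(7/30) = -0.483046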